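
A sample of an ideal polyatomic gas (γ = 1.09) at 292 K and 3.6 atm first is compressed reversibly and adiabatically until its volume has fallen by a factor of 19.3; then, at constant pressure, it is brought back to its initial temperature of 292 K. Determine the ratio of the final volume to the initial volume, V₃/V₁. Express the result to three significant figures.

Adiabatic step: V₂/V₁ = 0.05181; T₂ = T₁·19.3^(0.09) = 381.1 K.
Isobaric step: V₃/V₂ = T₃/T₂ = 292/381.1.
V₃/V₁ = (V₂/V₁)(V₃/V₂) = 0.05181 × (292/381.1) = 0.0397.

V₃/V₁ ≈ 0.0397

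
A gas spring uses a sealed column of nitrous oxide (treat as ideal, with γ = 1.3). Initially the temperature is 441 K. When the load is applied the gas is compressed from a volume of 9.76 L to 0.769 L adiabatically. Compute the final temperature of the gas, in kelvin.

T₂ ≈ 945 K

For a reversible adiabat TV^(γ−1) is constant, so T₂ = T₁ (V₁/V₂)^(γ−1).
T₂ = 441 × (9.76/0.769)^(0.3) = 945.1 K.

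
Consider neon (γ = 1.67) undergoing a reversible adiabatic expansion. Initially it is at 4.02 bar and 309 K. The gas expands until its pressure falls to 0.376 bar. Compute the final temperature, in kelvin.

T₂ ≈ 119 K

Along an adiabat T P^((1−γ)/γ) is constant, so T₂ = T₁ (P₂/P₁)^((γ−1)/γ).
T₂ = 309 × (0.376/4.02)^(0.401) = 119.4 K.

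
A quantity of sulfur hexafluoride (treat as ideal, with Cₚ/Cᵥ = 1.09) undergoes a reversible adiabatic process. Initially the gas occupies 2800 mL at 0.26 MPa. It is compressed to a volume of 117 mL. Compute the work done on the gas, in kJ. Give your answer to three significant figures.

W ≈ 2.68 kJ

P₂ = P₁(V₁/V₂)^γ = 0.26×(2800/117)^(1.09) = 8.28 MPa.
For a reversible adiabat, W_by_gas = (P₁V₁ − P₂V₂)/(γ−1).
W_by = (260000×0.0028 − 8.28×10^6×0.000117) / (0.09) = -2676 J.
W_on_gas = −W_by = 2676 J.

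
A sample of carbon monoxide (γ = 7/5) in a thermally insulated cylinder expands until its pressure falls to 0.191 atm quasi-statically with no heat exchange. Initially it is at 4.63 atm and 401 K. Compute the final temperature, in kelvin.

T₂ ≈ 161 K

Along an adiabat T P^((1−γ)/γ) is constant, so T₂ = T₁ (P₂/P₁)^((γ−1)/γ).
T₂ = 401 × (0.191/4.63)^(2/7) = 161.3 K.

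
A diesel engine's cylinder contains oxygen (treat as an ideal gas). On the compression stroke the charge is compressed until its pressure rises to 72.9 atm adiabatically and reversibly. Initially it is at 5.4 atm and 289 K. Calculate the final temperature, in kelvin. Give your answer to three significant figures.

T₂ ≈ 608 K

Along an adiabat T P^((1−γ)/γ) is constant, so T₂ = T₁ (P₂/P₁)^((γ−1)/γ).
For a diatomic ideal gas γ = 7/5, so (γ−1)/γ = 2/7.
T₂ = 289 × (72.9/5.4)^(2/7) = 607.9 K.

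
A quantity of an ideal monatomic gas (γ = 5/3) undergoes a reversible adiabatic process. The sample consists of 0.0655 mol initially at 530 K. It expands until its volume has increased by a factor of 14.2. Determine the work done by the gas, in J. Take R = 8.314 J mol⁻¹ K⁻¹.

W ≈ 359 J

For a reversible adiabat TV^(γ−1) is constant, so T₂ = T₁ (V₁/V₂)^(γ−1).
T₂ = 530 × (1/14.2)^(2/3) = 90.38 K.
Q = 0, so ΔU = W_on_gas = nCᵥΔT with Cᵥ = R/(γ−1) = 12.47 J/(mol·K).
ΔU = 0.0655 × 12.47 × (90.38 − 530) = -359.1 J.
Work done by the gas = −ΔU = 359.1 J.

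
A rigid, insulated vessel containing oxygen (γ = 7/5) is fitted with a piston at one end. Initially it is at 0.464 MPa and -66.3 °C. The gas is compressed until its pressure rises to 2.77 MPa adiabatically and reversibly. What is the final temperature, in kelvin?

T₂ ≈ 345 K

Adiabatic: T₂/T₁ = (P₂/P₁)^((γ−1)/γ).
T₁ = -66.3 °C = 206.8 K.
T₂ = 206.8 × (2.77/0.464)^(2/7) = 344.6 K.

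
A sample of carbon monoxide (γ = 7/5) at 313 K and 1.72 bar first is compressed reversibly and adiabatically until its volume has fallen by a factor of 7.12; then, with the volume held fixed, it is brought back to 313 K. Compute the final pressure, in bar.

P₃ ≈ 12.2 bar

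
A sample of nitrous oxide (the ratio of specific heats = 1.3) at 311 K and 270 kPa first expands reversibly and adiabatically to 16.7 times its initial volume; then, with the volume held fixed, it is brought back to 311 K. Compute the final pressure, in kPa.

P₃ ≈ 16.2 kPa

Adiabatic step (PV^γ = const): P₂ = 270×(1/16.7)^(1.3) = 6.948 kPa; T₂ = 311×(1/16.7)^(0.3) = 133.6 K.
Isochoric: P₃ = P₂(T₃/T₂) = 6.948 × (311/133.6) = 16.17 kPa.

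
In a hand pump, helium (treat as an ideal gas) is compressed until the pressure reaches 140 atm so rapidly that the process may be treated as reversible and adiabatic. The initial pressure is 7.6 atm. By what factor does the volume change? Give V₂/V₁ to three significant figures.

V₂/V₁ ≈ 0.174

From PV^γ = const, V₂/V₁ = (P₁/P₂)^(1/γ).
For a monatomic ideal gas γ = 5/3.
V₂/V₁ = (7.6/140)^(3/5) = 0.1741.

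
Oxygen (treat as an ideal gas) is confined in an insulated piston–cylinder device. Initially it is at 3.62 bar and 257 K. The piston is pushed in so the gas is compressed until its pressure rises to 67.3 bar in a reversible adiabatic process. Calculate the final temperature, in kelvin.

Adiabatic: T₂/T₁ = (P₂/P₁)^((γ−1)/γ).
For a diatomic ideal gas γ = 7/5, so (γ−1)/γ = 2/7.
T₂ = 257 × (67.3/3.62)^(2/7) = 592.4 K.

T₂ ≈ 592 K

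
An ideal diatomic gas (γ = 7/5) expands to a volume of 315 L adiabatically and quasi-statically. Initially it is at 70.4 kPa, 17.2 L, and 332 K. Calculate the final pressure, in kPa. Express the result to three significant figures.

Since PV^γ is constant along a reversible adiabat, P₂ = P₁ (V₁/V₂)^γ.
P₂ = 70.4 × (17.2/315)^(7/5) = 1.201 kPa.

P₂ ≈ 1.20 kPa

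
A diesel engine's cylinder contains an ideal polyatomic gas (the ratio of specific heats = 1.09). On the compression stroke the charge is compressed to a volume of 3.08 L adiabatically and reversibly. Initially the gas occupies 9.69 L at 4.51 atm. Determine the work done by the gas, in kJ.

W ≈ -5.35 kJ

P₂ = P₁(V₁/V₂)^γ = 4.51×(9.69/3.08)^(1.09) = 15.73 atm.
For a reversible adiabat, W_by_gas = (P₁V₁ − P₂V₂)/(γ−1).
W_by = (457000×0.00969 − 1.594×10^6×0.00308) / (0.09) = -5346 J.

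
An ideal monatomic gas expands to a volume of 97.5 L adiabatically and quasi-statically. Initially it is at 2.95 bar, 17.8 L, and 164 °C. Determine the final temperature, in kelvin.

T₂ ≈ 141 K

For a reversible adiabat TV^(γ−1) is constant, so T₂ = T₁ (V₁/V₂)^(γ−1).
γ = 5/3 for a monatomic ideal gas.
T₁ = 164 °C = 437.1 K.
T₂ = 437.1 × (17.8/97.5)^(2/3) = 140.7 K.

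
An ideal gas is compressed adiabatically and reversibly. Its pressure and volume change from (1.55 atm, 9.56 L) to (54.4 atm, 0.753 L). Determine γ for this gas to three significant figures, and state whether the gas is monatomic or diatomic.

γ ≈ 1.40; diatomic

PV^γ = const ⇒ γ = ln(P₂/P₁) / ln(V₁/V₂).
γ = ln(54.4/1.55) / ln(9.56/0.753) = 1.4.
γ ≈ 1.40 is close to 7/5, so the gas is diatomic.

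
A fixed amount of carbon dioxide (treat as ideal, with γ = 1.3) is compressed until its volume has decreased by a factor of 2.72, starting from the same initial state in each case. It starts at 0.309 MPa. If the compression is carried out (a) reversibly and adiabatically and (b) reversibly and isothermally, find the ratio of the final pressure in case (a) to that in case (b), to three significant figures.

P_adiabatic / P_isothermal ≈ 1.35

Isothermal: P_b = P₁(V₁/V₂) = 0.309×2.72.
Adiabatic: P_a = P₁(V₁/V₂)^γ = 0.309×2.72^(1.3).
P_a/P_b = (V₁/V₂)^(γ−1) = 2.72^(0.3) = 1.35.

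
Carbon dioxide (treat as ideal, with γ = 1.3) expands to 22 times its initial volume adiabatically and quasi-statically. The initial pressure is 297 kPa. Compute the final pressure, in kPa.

P₂ ≈ 5.34 kPa

Since PV^γ is constant along a reversible adiabat, P₂ = P₁ (V₁/V₂)^γ.
P₂ = 297 × (1/22)^(1.3) = 5.341 kPa.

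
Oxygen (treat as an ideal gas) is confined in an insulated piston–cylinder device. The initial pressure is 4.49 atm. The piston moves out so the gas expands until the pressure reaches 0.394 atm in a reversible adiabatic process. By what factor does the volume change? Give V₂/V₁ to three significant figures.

V₂/V₁ ≈ 5.69

From PV^γ = const, V₂/V₁ = (P₁/P₂)^(1/γ).
For a diatomic ideal gas γ = 7/5.
V₂/V₁ = (4.49/0.394)^(5/7) = 5.686.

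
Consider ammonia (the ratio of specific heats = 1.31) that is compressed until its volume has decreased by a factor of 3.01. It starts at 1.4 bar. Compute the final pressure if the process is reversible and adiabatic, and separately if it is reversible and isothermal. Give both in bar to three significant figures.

Isothermal: P₂ = P₁(V₁/V₂) = 1.4×3.01 = 4.214 bar.
Adiabatic: P₂ = P₁(V₁/V₂)^γ = 1.4×3.01^(1.31) = 5.93 bar.

adiabatic: 5.93 bar; isothermal: 4.21 bar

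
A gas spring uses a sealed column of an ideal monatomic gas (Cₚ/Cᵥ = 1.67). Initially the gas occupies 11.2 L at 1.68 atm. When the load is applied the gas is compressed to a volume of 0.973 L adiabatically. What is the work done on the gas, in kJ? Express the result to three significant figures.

W ≈ 11.8 kJ

P₂ = P₁(V₁/V₂)^γ = 1.68×(11.2/0.973)^(1.67) = 99.39 atm.
For a reversible adiabat, W_by_gas = (P₁V₁ − P₂V₂)/(γ−1).
W_by = (170200×0.0112 − 1.007×10^7×0.000973) / (0.67) = -11780 J.
W_on_gas = −W_by = 11780 J.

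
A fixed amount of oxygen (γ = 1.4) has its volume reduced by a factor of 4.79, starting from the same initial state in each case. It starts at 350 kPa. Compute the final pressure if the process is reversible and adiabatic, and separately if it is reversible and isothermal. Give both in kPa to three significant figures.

adiabatic: 3140 kPa; isothermal: 1680 kPa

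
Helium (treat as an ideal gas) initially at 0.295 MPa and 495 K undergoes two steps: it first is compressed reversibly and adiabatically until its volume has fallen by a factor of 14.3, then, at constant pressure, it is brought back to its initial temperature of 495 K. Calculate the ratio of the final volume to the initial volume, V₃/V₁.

V₃/V₁ ≈ 0.0119

For a monatomic ideal gas γ = 5/3.
Adiabatic step: V₂/V₁ = 0.06993; T₂ = T₁·14.3^(2/3) = 2916 K.
Isobaric step: V₃/V₂ = T₃/T₂ = 495/2916.
V₃/V₁ = (V₂/V₁)(V₃/V₂) = 0.06993 × (495/2916) = 0.01187.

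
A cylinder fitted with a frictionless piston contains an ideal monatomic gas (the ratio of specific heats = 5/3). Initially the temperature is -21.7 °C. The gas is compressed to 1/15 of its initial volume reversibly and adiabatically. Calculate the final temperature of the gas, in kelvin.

For a reversible adiabat TV^(γ−1) is constant, so T₂ = T₁ (V₁/V₂)^(γ−1).
T₁ = -21.7 °C = 251.4 K.
T₂ = 251.4 × 15^(2/3) = 1529 K.

T₂ ≈ 1530 K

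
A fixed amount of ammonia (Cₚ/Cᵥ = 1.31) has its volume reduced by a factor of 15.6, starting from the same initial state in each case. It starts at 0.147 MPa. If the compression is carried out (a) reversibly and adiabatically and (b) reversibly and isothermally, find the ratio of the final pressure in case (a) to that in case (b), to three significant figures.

Isothermal: P_b = P₁(V₁/V₂) = 0.147×15.6.
Adiabatic: P_a = P₁(V₁/V₂)^γ = 0.147×15.6^(1.31).
P_a/P_b = (V₁/V₂)^(γ−1) = 15.6^(0.31) = 2.344.

P_adiabatic / P_isothermal ≈ 2.34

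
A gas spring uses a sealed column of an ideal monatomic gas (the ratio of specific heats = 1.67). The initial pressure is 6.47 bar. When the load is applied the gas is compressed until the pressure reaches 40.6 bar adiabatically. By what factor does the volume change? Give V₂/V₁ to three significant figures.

From PV^γ = const, V₂/V₁ = (P₁/P₂)^(1/γ).
V₂/V₁ = (6.47/40.6)^(0.599) = 0.333.

V₂/V₁ ≈ 0.333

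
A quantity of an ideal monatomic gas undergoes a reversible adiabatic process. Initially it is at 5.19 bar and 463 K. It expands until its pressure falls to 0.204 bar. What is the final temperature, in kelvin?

Along an adiabat T P^((1−γ)/γ) is constant, so T₂ = T₁ (P₂/P₁)^((γ−1)/γ).
For a monatomic ideal gas γ = 5/3, so (γ−1)/γ = 2/5.
T₂ = 463 × (0.204/5.19)^(2/5) = 126.9 K.

T₂ ≈ 127 K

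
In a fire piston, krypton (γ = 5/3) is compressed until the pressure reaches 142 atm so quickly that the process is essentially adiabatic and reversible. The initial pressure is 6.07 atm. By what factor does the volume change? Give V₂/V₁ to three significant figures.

V₂/V₁ ≈ 0.151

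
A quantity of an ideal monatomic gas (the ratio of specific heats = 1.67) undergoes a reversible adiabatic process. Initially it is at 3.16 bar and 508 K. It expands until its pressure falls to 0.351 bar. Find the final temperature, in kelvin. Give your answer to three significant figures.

T₂ ≈ 210 K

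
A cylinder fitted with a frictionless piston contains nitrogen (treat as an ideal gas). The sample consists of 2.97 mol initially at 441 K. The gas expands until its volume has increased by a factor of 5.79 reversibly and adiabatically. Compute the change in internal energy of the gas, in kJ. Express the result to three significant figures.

For a reversible adiabat TV^(γ−1) is constant, so T₂ = T₁ (V₁/V₂)^(γ−1).
γ = 7/5 for a diatomic ideal gas, so γ−1 = 2/5.
T₂ = 441 × (1/5.79)^(2/5) = 218.5 K.
Q = 0, so ΔU = W_on_gas = nCᵥΔT with Cᵥ = R/(γ−1) = 20.79 J/(mol·K).
ΔU = 2.97 × 20.79 × (218.5 − 441) = -13740 J.

ΔU ≈ -13.7 kJ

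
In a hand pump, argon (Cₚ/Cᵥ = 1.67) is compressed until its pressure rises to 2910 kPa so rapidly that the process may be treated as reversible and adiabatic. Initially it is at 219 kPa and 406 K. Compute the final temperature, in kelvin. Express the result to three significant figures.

Along an adiabat T P^((1−γ)/γ) is constant, so T₂ = T₁ (P₂/P₁)^((γ−1)/γ).
T₂ = 406 × (2910/219)^(0.401) = 1146 K.

T₂ ≈ 1150 K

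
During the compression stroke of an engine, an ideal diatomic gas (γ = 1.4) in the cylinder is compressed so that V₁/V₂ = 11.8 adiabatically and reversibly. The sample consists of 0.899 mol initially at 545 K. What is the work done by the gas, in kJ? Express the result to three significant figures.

W ≈ -17.1 kJ

Adiabatic: T₁V₁^(γ−1) = T₂V₂^(γ−1) ⇒ T₂ = T₁ (V₁/V₂)^(γ−1).
T₂ = 545 × 11.8^(0.4) = 1463 K.
Q = 0, so ΔU = W_on_gas = nCᵥΔT with Cᵥ = R/(γ−1) = 20.79 J/(mol·K).
ΔU = 0.899 × 20.79 × (1463 − 545) = 17150 J.
Work done by the gas = −ΔU = -17150 J.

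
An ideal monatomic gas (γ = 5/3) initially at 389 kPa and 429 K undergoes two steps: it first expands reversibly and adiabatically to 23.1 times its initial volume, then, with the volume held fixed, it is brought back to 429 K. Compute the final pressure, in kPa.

Adiabatic step (PV^γ = const): P₂ = 389×(1/23.1)^(5/3) = 2.076 kPa; T₂ = 429×(1/23.1)^(2/3) = 52.89 K.
Isochoric: P₃ = P₂(T₃/T₂) = 2.076 × (429/52.89) = 16.84 kPa.

P₃ ≈ 16.8 kPa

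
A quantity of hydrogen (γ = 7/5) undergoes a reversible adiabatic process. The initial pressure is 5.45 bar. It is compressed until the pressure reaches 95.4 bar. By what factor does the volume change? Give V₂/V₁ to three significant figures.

V₂/V₁ ≈ 0.129

From PV^γ = const, V₂/V₁ = (P₁/P₂)^(1/γ).
V₂/V₁ = (5.45/95.4)^(5/7) = 0.1294.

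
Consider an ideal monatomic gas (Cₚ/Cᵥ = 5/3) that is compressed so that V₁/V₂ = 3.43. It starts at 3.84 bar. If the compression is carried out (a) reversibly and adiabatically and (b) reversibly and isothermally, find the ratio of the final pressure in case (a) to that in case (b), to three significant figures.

P_adiabatic / P_isothermal ≈ 2.27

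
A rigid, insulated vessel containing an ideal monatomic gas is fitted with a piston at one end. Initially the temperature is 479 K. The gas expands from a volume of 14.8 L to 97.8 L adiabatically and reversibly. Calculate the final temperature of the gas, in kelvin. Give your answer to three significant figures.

Adiabatic: T₁V₁^(γ−1) = T₂V₂^(γ−1) ⇒ T₂ = T₁ (V₁/V₂)^(γ−1).
For a monatomic ideal gas γ = 5/3, so γ−1 = 2/3.
T₂ = 479 × (14.8/97.8)^(2/3) = 136 K.

T₂ ≈ 136 K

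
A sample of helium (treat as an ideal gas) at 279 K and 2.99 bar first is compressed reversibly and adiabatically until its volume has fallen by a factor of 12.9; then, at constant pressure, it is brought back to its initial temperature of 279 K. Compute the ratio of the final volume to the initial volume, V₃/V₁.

V₃/V₁ ≈ 0.0141

For a monatomic ideal gas γ = 5/3.
Adiabatic step: V₂/V₁ = 0.07752; T₂ = T₁·12.9^(2/3) = 1535 K.
Isobaric step: V₃/V₂ = T₃/T₂ = 279/1535.
V₃/V₁ = (V₂/V₁)(V₃/V₂) = 0.07752 × (279/1535) = 0.01409.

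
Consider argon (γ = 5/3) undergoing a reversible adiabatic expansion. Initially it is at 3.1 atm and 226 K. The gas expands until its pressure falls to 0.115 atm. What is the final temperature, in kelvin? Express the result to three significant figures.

T₂ ≈ 60.5 K

Along an adiabat T P^((1−γ)/γ) is constant, so T₂ = T₁ (P₂/P₁)^((γ−1)/γ).
T₂ = 226 × (0.115/3.1)^(2/5) = 60.51 K.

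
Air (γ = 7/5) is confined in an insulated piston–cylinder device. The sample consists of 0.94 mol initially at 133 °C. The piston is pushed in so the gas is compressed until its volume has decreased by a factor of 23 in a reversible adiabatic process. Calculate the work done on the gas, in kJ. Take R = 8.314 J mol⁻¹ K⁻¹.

For a reversible adiabat TV^(γ−1) is constant, so T₂ = T₁ (V₁/V₂)^(γ−1).
T₁ = 133 °C = 406.1 K.
T₂ = 406.1 × 23^(2/5) = 1424 K.
Q = 0, so ΔU = W_on_gas = nCᵥΔT with Cᵥ = R/(γ−1) = 20.79 J/(mol·K).
ΔU = 0.94 × 20.79 × (1424 − 406.1) = 19880 J.

W ≈ 19.9 kJ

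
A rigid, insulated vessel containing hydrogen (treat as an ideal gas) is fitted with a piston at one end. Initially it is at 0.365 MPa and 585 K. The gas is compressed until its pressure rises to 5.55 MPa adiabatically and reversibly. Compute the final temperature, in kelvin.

T₂ ≈ 1270 K

Adiabatic: T₂/T₁ = (P₂/P₁)^((γ−1)/γ).
For a diatomic ideal gas γ = 7/5, so (γ−1)/γ = 2/7.
T₂ = 585 × (5.55/0.365)^(2/7) = 1273 K.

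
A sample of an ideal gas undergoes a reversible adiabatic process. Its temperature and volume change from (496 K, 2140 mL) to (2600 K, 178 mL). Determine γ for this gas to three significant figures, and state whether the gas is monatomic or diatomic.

TV^(γ−1) = const ⇒ γ − 1 = ln(T₂/T₁) / ln(V₁/V₂).
γ = 1 + ln(2600/496) / ln(2140/178) = 1.666.
γ ≈ 1.67 is close to 5/3, so the gas is monatomic.

γ ≈ 1.67; monatomic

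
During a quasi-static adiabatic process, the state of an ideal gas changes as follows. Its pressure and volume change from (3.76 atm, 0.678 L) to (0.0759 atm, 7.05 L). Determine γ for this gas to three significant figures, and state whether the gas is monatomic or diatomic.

PV^γ = const ⇒ γ = ln(P₂/P₁) / ln(V₁/V₂).
γ = ln(0.0759/3.76) / ln(0.678/7.05) = 1.667.
γ ≈ 1.67 is close to 5/3, so the gas is monatomic.

γ ≈ 1.67; monatomic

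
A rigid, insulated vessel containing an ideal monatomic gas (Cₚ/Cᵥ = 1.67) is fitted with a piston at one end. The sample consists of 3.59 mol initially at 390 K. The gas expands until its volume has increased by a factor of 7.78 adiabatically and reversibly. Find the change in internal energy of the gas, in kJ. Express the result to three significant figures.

For a reversible adiabat TV^(γ−1) is constant, so T₂ = T₁ (V₁/V₂)^(γ−1).
T₂ = 390 × (1/7.78)^(0.67) = 98.65 K.
Q = 0, so ΔU = W_on_gas = nCᵥΔT with Cᵥ = R/(γ−1) = 12.41 J/(mol·K).
ΔU = 3.59 × 12.41 × (98.65 − 390) = -12980 J.

ΔU ≈ -13.0 kJ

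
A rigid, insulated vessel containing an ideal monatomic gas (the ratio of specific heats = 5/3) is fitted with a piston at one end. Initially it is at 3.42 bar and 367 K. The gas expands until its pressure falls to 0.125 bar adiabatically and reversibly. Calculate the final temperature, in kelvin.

Along an adiabat T P^((1−γ)/γ) is constant, so T₂ = T₁ (P₂/P₁)^((γ−1)/γ).
T₂ = 367 × (0.125/3.42)^(2/5) = 97.68 K.

T₂ ≈ 97.7 K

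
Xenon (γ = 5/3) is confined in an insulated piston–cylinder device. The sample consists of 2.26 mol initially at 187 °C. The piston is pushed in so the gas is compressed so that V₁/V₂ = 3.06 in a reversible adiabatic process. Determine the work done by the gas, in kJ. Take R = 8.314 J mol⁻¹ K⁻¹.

For a reversible adiabat TV^(γ−1) is constant, so T₂ = T₁ (V₁/V₂)^(γ−1).
T₁ = 187 °C = 460.1 K.
T₂ = 460.1 × 3.06^(2/3) = 969.9 K.
Q = 0, so ΔU = W_on_gas = nCᵥΔT with Cᵥ = R/(γ−1) = 12.47 J/(mol·K).
ΔU = 2.26 × 12.47 × (969.9 − 460.1) = 14370 J.
Work done by the gas = −ΔU = -14370 J.

W ≈ -14.4 kJ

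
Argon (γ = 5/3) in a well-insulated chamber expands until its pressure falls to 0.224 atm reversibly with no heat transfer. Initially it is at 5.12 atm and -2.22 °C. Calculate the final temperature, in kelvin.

T₂ ≈ 77.5 K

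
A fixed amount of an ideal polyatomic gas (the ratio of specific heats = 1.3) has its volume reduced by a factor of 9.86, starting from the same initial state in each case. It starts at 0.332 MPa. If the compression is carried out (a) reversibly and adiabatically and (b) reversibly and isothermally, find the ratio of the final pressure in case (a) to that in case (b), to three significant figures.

P_adiabatic / P_isothermal ≈ 1.99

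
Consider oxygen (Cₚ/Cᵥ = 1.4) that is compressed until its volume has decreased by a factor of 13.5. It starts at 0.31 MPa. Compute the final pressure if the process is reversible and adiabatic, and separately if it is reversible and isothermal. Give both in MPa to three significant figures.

Isothermal: P₂ = P₁(V₁/V₂) = 0.31×13.5 = 4.185 MPa.
Adiabatic: P₂ = P₁(V₁/V₂)^γ = 0.31×13.5^(1.4) = 11.85 MPa.

adiabatic: 11.9 MPa; isothermal: 4.18 MPa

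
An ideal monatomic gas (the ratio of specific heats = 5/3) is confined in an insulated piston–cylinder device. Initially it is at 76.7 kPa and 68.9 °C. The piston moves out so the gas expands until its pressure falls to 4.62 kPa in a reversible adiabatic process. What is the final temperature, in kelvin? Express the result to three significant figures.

T₂ ≈ 111 K

Adiabatic: T₂/T₁ = (P₂/P₁)^((γ−1)/γ).
T₁ = 68.9 °C = 342 K.
T₂ = 342 × (4.62/76.7)^(2/5) = 111.2 K.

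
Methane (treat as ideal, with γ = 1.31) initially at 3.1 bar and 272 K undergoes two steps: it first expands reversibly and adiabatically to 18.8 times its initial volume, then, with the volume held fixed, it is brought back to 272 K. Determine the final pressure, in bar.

P₃ ≈ 0.165 bar

Adiabatic step (PV^γ = const): P₂ = 3.1×(1/18.8)^(1.31) = 0.06641 bar; T₂ = 272×(1/18.8)^(0.31) = 109.5 K.
Isochoric: P₃ = P₂(T₃/T₂) = 0.06641 × (272/109.5) = 0.1649 bar.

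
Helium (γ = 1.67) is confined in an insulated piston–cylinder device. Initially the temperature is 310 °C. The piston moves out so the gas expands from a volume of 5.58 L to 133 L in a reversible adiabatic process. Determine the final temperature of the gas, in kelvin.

Adiabatic: T₁V₁^(γ−1) = T₂V₂^(γ−1) ⇒ T₂ = T₁ (V₁/V₂)^(γ−1).
T₁ = 310 °C = 583.1 K.
T₂ = 583.1 × (5.58/133)^(0.67) = 69.67 K.

T₂ ≈ 69.7 K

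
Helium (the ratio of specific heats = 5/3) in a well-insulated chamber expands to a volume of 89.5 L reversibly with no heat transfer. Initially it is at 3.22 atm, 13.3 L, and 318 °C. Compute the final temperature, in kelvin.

For a reversible adiabat TV^(γ−1) is constant, so T₂ = T₁ (V₁/V₂)^(γ−1).
T₁ = 318 °C = 591.1 K.
T₂ = 591.1 × (13.3/89.5)^(2/3) = 165.9 K.

T₂ ≈ 166 K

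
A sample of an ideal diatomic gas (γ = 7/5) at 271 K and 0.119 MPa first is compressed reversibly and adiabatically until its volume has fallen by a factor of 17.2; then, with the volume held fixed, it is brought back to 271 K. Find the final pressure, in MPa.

P₃ ≈ 2.05 MPa

Adiabatic step (PV^γ = const): P₂ = 0.119×17.2^(7/5) = 6.387 MPa; T₂ = 271×17.2^(2/5) = 845.6 K.
Isochoric: P₃ = P₂(T₃/T₂) = 6.387 × (271/845.6) = 2.047 MPa.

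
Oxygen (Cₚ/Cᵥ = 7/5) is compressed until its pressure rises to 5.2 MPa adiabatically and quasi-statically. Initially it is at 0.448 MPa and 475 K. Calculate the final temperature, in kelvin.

T₂ ≈ 957 K

Along an adiabat T P^((1−γ)/γ) is constant, so T₂ = T₁ (P₂/P₁)^((γ−1)/γ).
T₂ = 475 × (5.2/0.448)^(2/7) = 957 K.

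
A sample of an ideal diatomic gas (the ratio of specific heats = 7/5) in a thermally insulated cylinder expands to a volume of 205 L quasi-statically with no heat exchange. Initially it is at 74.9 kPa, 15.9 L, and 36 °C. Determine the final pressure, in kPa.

P₂ ≈ 2.09 kPa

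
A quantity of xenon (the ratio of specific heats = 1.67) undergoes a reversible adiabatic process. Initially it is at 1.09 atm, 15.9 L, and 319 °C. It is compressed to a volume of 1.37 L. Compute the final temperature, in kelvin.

For a reversible adiabat TV^(γ−1) is constant, so T₂ = T₁ (V₁/V₂)^(γ−1).
T₁ = 319 °C = 592.1 K.
T₂ = 592.1 × (15.9/1.37)^(0.67) = 3060 K.

T₂ ≈ 3060 K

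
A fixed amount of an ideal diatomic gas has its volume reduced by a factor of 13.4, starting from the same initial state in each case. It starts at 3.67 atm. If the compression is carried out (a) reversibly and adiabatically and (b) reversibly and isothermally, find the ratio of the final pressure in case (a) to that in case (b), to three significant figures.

P_adiabatic / P_isothermal ≈ 2.82

For a diatomic ideal gas γ = 7/5.
Isothermal: P_b = P₁(V₁/V₂) = 3.67×13.4.
Adiabatic: P_a = P₁(V₁/V₂)^γ = 3.67×13.4^(7/5).
P_a/P_b = (V₁/V₂)^(γ−1) = 13.4^(2/5) = 2.824.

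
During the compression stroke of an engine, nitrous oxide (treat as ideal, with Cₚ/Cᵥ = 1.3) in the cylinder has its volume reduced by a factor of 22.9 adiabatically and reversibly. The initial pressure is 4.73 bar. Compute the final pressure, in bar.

Since PV^γ is constant along a reversible adiabat, P₂ = P₁ (V₁/V₂)^γ.
P₂ = 4.73 × 22.9^(1.3) = 277.1 bar.

P₂ ≈ 277 bar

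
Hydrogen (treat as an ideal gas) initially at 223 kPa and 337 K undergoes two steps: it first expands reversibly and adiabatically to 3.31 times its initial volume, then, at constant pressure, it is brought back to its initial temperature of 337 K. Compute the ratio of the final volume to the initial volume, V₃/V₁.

For a diatomic ideal gas γ = 7/5.
Adiabatic step: V₂/V₁ = 3.31; T₂ = T₁·(1/3.31)^(2/5) = 208.8 K.
Isobaric step: V₃/V₂ = T₃/T₂ = 337/208.8.
V₃/V₁ = (V₂/V₁)(V₃/V₂) = 3.31 × (337/208.8) = 5.343.

V₃/V₁ ≈ 5.34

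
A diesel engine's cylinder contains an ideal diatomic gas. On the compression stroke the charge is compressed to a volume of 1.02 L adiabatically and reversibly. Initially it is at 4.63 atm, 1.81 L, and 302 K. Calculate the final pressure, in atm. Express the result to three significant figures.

P₂ ≈ 10.3 atm

Since PV^γ is constant along a reversible adiabat, P₂ = P₁ (V₁/V₂)^γ.
γ = 7/5 for a diatomic ideal gas.
P₂ = 4.63 × (1.81/1.02)^(7/5) = 10.33 atm.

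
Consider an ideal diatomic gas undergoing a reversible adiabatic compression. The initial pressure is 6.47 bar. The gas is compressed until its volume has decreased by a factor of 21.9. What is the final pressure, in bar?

Adiabatic: P₁V₁^γ = P₂V₂^γ ⇒ P₂ = P₁ (V₁/V₂)^γ.
For a diatomic ideal gas γ = 7/5.
P₂ = 6.47 × 21.9^(7/5) = 487 bar.

P₂ ≈ 487 bar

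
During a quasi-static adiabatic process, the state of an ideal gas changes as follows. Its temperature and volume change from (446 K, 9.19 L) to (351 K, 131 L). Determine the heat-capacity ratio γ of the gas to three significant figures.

γ ≈ 1.09

TV^(γ−1) = const ⇒ γ − 1 = ln(T₂/T₁) / ln(V₁/V₂).
γ = 1 + ln(351/446) / ln(9.19/131) = 1.09.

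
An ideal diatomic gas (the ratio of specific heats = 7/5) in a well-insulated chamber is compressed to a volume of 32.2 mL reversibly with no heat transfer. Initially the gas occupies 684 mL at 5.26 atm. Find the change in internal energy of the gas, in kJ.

ΔU ≈ 2.18 kJ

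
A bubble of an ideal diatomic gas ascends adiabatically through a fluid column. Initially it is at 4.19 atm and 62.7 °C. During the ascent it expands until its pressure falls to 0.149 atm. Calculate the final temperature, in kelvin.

Along an adiabat T P^((1−γ)/γ) is constant, so T₂ = T₁ (P₂/P₁)^((γ−1)/γ).
For a diatomic ideal gas γ = 7/5, so (γ−1)/γ = 2/7.
T₁ = 62.7 °C = 335.8 K.
T₂ = 335.8 × (0.149/4.19)^(2/7) = 129.5 K.

T₂ ≈ 129 K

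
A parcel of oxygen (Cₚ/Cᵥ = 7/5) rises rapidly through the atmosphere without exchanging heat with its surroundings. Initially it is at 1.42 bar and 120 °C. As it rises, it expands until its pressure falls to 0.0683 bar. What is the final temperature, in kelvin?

T₂ ≈ 165 K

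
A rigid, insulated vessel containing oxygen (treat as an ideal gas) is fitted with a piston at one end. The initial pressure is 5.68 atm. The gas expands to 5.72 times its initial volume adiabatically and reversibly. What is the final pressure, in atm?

P₂ ≈ 0.494 atm

Adiabatic: P₁V₁^γ = P₂V₂^γ ⇒ P₂ = P₁ (V₁/V₂)^γ.
For a diatomic ideal gas γ = 7/5.
P₂ = 5.68 × (1/5.72)^(7/5) = 0.4943 atm.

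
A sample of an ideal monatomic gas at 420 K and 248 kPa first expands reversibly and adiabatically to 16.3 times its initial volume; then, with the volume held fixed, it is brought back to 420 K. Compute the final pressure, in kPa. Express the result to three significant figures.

P₃ ≈ 15.2 kPa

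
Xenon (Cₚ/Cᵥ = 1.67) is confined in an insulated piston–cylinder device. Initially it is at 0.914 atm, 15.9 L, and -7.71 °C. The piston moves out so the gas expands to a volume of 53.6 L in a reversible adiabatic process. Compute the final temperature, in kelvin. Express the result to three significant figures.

Adiabatic: T₁V₁^(γ−1) = T₂V₂^(γ−1) ⇒ T₂ = T₁ (V₁/V₂)^(γ−1).
T₁ = -7.71 °C = 265.4 K.
T₂ = 265.4 × (15.9/53.6)^(0.67) = 117.6 K.

T₂ ≈ 118 K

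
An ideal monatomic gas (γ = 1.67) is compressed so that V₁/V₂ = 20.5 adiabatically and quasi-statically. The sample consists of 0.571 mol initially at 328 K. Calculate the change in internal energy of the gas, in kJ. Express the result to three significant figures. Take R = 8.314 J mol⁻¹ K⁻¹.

ΔU ≈ 15.3 kJ

Adiabatic: T₁V₁^(γ−1) = T₂V₂^(γ−1) ⇒ T₂ = T₁ (V₁/V₂)^(γ−1).
T₂ = 328 × 20.5^(0.67) = 2482 K.
Q = 0, so ΔU = W_on_gas = nCᵥΔT with Cᵥ = R/(γ−1) = 12.41 J/(mol·K).
ΔU = 0.571 × 12.41 × (2482 − 328) = 15260 J.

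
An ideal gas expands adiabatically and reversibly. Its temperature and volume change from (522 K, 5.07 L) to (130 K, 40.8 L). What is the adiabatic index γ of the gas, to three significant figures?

TV^(γ−1) = const ⇒ γ − 1 = ln(T₂/T₁) / ln(V₁/V₂).
γ = 1 + ln(130/522) / ln(5.07/40.8) = 1.667.

γ ≈ 1.67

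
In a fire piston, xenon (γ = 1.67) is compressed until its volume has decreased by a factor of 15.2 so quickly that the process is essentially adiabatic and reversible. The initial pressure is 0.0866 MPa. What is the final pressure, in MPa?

Since PV^γ is constant along a reversible adiabat, P₂ = P₁ (V₁/V₂)^γ.
P₂ = 0.0866 × 15.2^(1.67) = 8.151 MPa.

P₂ ≈ 8.15 MPa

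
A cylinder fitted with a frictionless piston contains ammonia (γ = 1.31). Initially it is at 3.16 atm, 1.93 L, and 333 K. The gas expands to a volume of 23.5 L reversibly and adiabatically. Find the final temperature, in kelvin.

T₂ ≈ 153 K

Adiabatic: T₁V₁^(γ−1) = T₂V₂^(γ−1) ⇒ T₂ = T₁ (V₁/V₂)^(γ−1).
T₂ = 333 × (1.93/23.5)^(0.31) = 153.4 K.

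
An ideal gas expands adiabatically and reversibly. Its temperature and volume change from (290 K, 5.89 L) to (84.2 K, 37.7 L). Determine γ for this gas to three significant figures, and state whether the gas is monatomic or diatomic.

γ ≈ 1.67; monatomic

TV^(γ−1) = const ⇒ γ − 1 = ln(T₂/T₁) / ln(V₁/V₂).
γ = 1 + ln(84.2/290) / ln(5.89/37.7) = 1.666.
γ ≈ 1.67 is close to 5/3, so the gas is monatomic.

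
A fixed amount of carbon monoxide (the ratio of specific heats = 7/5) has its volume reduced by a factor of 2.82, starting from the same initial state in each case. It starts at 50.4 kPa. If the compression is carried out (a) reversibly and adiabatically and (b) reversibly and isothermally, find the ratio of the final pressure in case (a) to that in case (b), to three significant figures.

P_adiabatic / P_isothermal ≈ 1.51

Isothermal: P_b = P₁(V₁/V₂) = 50.4×2.82.
Adiabatic: P_a = P₁(V₁/V₂)^γ = 50.4×2.82^(7/5).
P_a/P_b = (V₁/V₂)^(γ−1) = 2.82^(2/5) = 1.514.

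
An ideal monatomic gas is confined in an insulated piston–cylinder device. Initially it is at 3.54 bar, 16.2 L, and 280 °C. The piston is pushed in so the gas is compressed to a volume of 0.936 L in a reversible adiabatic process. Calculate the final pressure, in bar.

P₂ ≈ 410 bar

Adiabatic: P₁V₁^γ = P₂V₂^γ ⇒ P₂ = P₁ (V₁/V₂)^γ.
γ = 5/3 for a monatomic ideal gas.
P₂ = 3.54 × (16.2/0.936)^(5/3) = 410 bar.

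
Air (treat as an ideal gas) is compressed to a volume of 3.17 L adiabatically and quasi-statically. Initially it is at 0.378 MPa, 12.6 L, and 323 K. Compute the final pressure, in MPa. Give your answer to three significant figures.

Adiabatic: P₁V₁^γ = P₂V₂^γ ⇒ P₂ = P₁ (V₁/V₂)^γ.
γ = 7/5 for a diatomic ideal gas.
P₂ = 0.378 × (12.6/3.17)^(7/5) = 2.609 MPa.

P₂ ≈ 2.61 MPa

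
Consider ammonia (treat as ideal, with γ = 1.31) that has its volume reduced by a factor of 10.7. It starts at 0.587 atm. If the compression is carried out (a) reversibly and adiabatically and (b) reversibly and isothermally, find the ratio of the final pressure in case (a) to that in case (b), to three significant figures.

Isothermal: P_b = P₁(V₁/V₂) = 0.587×10.7.
Adiabatic: P_a = P₁(V₁/V₂)^γ = 0.587×10.7^(1.31).
P_a/P_b = (V₁/V₂)^(γ−1) = 10.7^(0.31) = 2.085.

P_adiabatic / P_isothermal ≈ 2.09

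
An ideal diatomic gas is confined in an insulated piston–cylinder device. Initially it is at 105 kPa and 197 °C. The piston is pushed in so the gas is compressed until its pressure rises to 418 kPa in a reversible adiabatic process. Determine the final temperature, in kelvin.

T₂ ≈ 698 K

Along an adiabat T P^((1−γ)/γ) is constant, so T₂ = T₁ (P₂/P₁)^((γ−1)/γ).
For a diatomic ideal gas γ = 7/5, so (γ−1)/γ = 2/7.
T₁ = 197 °C = 470.1 K.
T₂ = 470.1 × (418/105)^(2/7) = 697.7 K.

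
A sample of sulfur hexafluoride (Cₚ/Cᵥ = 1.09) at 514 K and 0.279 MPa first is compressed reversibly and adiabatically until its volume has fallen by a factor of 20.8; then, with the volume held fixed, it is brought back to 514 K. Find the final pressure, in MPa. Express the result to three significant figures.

P₃ ≈ 5.80 MPa

Adiabatic step (PV^γ = const): P₂ = 0.279×20.8^(1.09) = 7.626 MPa; T₂ = 514×20.8^(0.09) = 675.4 K.
Isochoric: P₃ = P₂(T₃/T₂) = 7.626 × (514/675.4) = 5.803 MPa.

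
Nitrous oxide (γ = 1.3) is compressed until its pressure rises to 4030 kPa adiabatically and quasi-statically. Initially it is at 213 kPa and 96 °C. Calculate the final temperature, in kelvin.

Adiabatic: T₂/T₁ = (P₂/P₁)^((γ−1)/γ).
T₁ = 96 °C = 369.1 K.
T₂ = 369.1 × (4030/213)^(0.231) = 727.6 K.

T₂ ≈ 728 K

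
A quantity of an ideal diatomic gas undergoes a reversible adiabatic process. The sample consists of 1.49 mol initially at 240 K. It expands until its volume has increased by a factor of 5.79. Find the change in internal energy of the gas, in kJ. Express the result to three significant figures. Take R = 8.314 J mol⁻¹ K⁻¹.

ΔU ≈ -3.75 kJ

For a reversible adiabat TV^(γ−1) is constant, so T₂ = T₁ (V₁/V₂)^(γ−1).
γ = 7/5 for a diatomic ideal gas, so γ−1 = 2/5.
T₂ = 240 × (1/5.79)^(2/5) = 118.9 K.
Q = 0, so ΔU = W_on_gas = nCᵥΔT with Cᵥ = R/(γ−1) = 20.79 J/(mol·K).
ΔU = 1.49 × 20.79 × (118.9 − 240) = -3751 J.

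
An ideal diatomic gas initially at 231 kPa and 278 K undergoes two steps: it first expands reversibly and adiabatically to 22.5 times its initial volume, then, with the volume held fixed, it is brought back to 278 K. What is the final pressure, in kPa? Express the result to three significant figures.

P₃ ≈ 10.3 kPa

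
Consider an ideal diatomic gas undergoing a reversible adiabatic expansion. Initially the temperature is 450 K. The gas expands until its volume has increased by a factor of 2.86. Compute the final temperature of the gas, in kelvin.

T₂ ≈ 296 K

Adiabatic: T₁V₁^(γ−1) = T₂V₂^(γ−1) ⇒ T₂ = T₁ (V₁/V₂)^(γ−1).
For a diatomic ideal gas γ = 7/5, so γ−1 = 2/5.
T₂ = 450 × (1/2.86)^(2/5) = 295.6 K.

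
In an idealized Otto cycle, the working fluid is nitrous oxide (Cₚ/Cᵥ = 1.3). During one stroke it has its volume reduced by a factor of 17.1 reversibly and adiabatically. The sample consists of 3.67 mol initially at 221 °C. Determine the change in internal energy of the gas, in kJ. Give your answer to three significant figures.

ΔU ≈ 67.5 kJ

Adiabatic: T₁V₁^(γ−1) = T₂V₂^(γ−1) ⇒ T₂ = T₁ (V₁/V₂)^(γ−1).
T₁ = 221 °C = 494.1 K.
T₂ = 494.1 × 17.1^(0.3) = 1158 K.
Q = 0, so ΔU = W_on_gas = nCᵥΔT with Cᵥ = R/(γ−1) = 27.71 J/(mol·K).
ΔU = 3.67 × 27.71 × (1158 − 494.1) = 67530 J.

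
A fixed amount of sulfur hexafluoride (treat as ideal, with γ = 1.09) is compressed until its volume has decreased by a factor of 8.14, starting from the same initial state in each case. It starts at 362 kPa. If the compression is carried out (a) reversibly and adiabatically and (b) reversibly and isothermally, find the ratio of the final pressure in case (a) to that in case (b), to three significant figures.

P_adiabatic / P_isothermal ≈ 1.21

Isothermal: P_b = P₁(V₁/V₂) = 362×8.14.
Adiabatic: P_a = P₁(V₁/V₂)^γ = 362×8.14^(1.09).
P_a/P_b = (V₁/V₂)^(γ−1) = 8.14^(0.09) = 1.208.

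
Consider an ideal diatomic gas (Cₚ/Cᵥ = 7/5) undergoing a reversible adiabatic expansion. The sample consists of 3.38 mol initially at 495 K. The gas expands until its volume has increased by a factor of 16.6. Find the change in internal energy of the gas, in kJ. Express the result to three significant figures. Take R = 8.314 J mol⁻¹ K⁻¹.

ΔU ≈ -23.5 kJ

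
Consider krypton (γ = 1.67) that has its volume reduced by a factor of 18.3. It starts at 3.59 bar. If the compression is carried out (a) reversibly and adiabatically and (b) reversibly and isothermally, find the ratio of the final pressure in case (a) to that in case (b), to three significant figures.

P_adiabatic / P_isothermal ≈ 7.01

Isothermal: P_b = P₁(V₁/V₂) = 3.59×18.3.
Adiabatic: P_a = P₁(V₁/V₂)^γ = 3.59×18.3^(1.67).
P_a/P_b = (V₁/V₂)^(γ−1) = 18.3^(0.67) = 7.012.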